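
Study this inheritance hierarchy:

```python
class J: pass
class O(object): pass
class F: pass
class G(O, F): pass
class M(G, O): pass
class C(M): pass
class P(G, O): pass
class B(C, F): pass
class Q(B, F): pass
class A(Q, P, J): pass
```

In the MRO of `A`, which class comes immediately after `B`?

L[A] = A + merge(L[Q], L[P], L[J], [Q P J])
  take Q:  [Q B C M G O F object] + [P G O F object] + [J object] + [Q P J]
  take B:  [B C M G O F object] + [P G O F object] + [J object] + [P J]
  take C:  [C M G O F object] + [P G O F object] + [J object] + [P J]
  take M:  [M G O F object] + [P G O F object] + [J object] + [P J]
  take P:  [G O F object] + [P G O F object] + [J object] + [P J]
  take G:  [G O F object] + [G O F object] + [J object] + [J]
  take O:  [O F object] + [O F object] + [J object] + [J]
  take F:  [F object] + [F object] + [J object] + [J]
  take J:  [object] + [object] + [J object] + [J]
  take object:  [object] + [object] + [object]
MRO: A Q B C M P G O F J object
B is at position 2; next is C.

C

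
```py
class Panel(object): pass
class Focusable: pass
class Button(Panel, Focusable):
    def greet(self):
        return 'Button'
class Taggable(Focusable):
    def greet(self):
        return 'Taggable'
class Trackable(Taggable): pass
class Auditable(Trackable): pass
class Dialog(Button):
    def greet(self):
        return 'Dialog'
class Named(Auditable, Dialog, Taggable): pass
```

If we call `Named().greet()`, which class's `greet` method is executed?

Dialog

L[Named] = Named + merge(L[Auditable], L[Dialog], L[Taggable], [Auditable Dialog Taggable])
  take Auditable:  [Auditable Trackable Taggable Focusable object] + [Dialog Button Panel Focusable object] + [Taggable Focusable object] + [Auditable Dialog Taggable]
  take Trackable:  [Trackable Taggable Focusable object] + [Dialog Button Panel Focusable object] + [Taggable Focusable object] + [Dialog Taggable]
  take Dialog:  [Taggable Focusable object] + [Dialog Button Panel Focusable object] + [Taggable Focusable object] + [Dialog Taggable]
  take Taggable:  [Taggable Focusable object] + [Button Panel Focusable object] + [Taggable Focusable object] + [Taggable]
  take Button:  [Focusable object] + [Button Panel Focusable object] + [Focusable object]
  take Panel:  [Focusable object] + [Panel Focusable object] + [Focusable object]
  take Focusable:  [Focusable object] + [Focusable object] + [Focusable object]
  take object:  [object] + [object] + [object]
MRO: Named Auditable Trackable Dialog Taggable Button Panel Focusable object
greet is defined in: Button, Dialog, Taggable. First along the MRO is Dialog.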